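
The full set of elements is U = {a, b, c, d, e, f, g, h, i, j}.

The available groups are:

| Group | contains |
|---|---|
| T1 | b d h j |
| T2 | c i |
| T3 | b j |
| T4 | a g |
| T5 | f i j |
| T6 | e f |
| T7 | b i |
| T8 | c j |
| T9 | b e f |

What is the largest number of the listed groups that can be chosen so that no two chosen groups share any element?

T2, T3, T4, T6 are pairwise disjoint (T2={c,i}; T3={b,j}; T4={a,g}; T6={e,f}).
Every remaining group overlaps one of these, and no 5 of the listed groups are pairwise disjoint, so 4 is the maximum.

4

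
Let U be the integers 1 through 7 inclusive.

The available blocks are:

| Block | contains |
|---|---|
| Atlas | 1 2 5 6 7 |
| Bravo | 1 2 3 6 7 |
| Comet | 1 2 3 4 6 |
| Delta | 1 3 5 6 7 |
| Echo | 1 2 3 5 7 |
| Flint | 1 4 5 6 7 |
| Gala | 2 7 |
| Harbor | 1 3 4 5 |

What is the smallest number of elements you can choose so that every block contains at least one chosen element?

The 2 elements {1, 7} hit every block.
The blocks Gala, Harbor are pairwise disjoint, so any hitting set needs a separate element for each — at least 2. Hence 2 is optimal.

2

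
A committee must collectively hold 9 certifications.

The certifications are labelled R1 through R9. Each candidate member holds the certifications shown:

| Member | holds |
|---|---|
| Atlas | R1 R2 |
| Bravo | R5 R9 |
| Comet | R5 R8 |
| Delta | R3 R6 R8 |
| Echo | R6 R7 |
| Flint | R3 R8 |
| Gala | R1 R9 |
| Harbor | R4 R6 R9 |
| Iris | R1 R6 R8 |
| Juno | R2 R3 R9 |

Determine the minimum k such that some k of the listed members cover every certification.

5

Comet and Echo and Harbor and Iris and Juno together: Comet ∪ Echo ∪ Harbor ∪ Iris ∪ Juno = {R1, R2, R3, R4, R5, R6, R7, R8, R9} — every certification is covered.
No 4 of the 10 members cover everything (all 210 combinations miss at least one certification), so 5 is optimal.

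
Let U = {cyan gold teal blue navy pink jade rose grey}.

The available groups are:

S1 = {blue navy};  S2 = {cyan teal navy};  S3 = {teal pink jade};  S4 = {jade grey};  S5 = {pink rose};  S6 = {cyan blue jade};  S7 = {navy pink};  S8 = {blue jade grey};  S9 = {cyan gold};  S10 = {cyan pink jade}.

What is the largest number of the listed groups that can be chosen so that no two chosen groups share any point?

S1, S4, S5, S9 are pairwise disjoint (S1={blue,navy}; S4={jade,grey}; S5={pink,rose}; S9={cyan,gold}).
Every remaining group overlaps one of these, and no 5 of the listed groups are pairwise disjoint, so 4 is the maximum.

4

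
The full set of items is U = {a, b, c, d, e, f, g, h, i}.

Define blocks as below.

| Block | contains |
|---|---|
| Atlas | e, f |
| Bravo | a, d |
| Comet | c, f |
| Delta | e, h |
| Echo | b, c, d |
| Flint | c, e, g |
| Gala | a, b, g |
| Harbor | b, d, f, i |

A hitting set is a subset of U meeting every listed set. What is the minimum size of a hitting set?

The 4 items {a, b, c, e} hit every block.
No choice of 3 items meets every block, so 4 is the minimum.

4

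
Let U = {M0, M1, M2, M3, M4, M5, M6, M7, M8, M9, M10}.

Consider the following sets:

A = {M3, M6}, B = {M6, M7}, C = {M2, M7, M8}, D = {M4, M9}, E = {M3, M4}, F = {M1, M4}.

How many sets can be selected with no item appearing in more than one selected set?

3

A, C, F are pairwise disjoint (A={M3,M6}; C={M2,M7,M8}; F={M1,M4}).
Every remaining set overlaps one of these, and no 4 of the listed sets are pairwise disjoint, so 3 is the maximum.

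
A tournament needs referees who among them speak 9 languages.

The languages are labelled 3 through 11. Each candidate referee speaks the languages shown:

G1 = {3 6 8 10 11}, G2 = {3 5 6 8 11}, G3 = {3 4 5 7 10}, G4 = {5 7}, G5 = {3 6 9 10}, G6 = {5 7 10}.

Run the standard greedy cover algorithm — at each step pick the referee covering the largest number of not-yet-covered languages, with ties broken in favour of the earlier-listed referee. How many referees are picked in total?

Greedy: pick G1 (covers 5 new) → pick G3 (covers 3 new) → pick G5 (covers 1 new). Total picks: 3.

3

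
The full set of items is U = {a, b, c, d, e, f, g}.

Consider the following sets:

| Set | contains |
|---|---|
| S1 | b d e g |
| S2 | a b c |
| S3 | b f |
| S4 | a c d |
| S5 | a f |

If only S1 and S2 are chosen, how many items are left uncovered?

Union of S1, S2 = {a, b, c, d, e, g}.
Not covered: f — 1 item.

1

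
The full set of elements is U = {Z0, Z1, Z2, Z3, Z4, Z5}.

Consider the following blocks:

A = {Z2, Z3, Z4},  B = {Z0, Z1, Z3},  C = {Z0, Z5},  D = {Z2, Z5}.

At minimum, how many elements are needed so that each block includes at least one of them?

H = {Z3, Z5} meets every block (each contains at least one member of H), and |H| = 2.
The blocks B, D are pairwise disjoint, so any hitting set needs a separate element for each — at least 2. Hence 2 is optimal.

2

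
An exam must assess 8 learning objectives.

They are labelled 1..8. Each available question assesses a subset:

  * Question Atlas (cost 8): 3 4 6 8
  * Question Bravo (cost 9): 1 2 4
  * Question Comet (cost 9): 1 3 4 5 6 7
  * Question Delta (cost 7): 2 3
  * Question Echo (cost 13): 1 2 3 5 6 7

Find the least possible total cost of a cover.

21

Atlas, Echo together cover every objective (Atlas ∪ Echo = {1, 2, 3, 4, 5, 6, 7, 8}); total cost 8 + 13 = 21.
The greedy pick Comet, Delta, Atlas costs 24; no covering selection beats 21.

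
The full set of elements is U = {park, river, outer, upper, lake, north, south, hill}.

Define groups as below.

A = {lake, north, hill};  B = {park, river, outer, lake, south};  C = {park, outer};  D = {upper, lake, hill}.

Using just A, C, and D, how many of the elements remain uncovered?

Union of A, C, D = {park, outer, upper, lake, north, hill}.
Not covered: river, south — 2 elements.

2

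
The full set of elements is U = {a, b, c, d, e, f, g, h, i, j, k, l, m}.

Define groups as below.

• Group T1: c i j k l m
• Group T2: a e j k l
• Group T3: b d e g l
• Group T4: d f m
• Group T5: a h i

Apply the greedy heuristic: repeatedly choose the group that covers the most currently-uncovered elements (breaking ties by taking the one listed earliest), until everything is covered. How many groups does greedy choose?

4

Greedy: pick T1 (covers 6 new) → pick T3 (covers 4 new) → pick T5 (covers 2 new) → pick T4 (covers 1 new). Total picks: 4.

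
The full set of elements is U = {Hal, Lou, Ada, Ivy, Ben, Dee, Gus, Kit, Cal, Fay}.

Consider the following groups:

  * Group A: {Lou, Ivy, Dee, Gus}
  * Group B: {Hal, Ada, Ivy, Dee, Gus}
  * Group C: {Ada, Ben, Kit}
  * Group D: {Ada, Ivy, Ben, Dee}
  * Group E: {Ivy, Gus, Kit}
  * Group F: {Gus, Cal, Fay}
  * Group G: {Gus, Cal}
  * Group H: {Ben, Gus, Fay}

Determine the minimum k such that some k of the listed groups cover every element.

4

A and B and C and F together: A ∪ B ∪ C ∪ F = {Hal, Lou, Ada, Ivy, Ben, Dee, Gus, Kit, Cal, Fay} — every element is covered.
Only B contains Hal, so B is forced; the remaining 5 elements need at least 3 more groups (each remaining group adds at most 2) — so at least 4 groups are needed, and 4 is optimal.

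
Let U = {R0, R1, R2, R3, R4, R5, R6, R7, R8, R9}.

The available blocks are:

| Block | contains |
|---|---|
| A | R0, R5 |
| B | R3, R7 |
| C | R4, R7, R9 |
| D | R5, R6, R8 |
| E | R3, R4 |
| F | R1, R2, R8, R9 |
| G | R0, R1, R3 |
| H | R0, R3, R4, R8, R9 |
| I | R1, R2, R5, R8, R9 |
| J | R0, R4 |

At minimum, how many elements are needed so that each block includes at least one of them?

4

Take T = {R2, R3, R4, R5}. Each listed block contains at least one of these, so T is a hitting set of size 4.
No choice of 3 elements meets every block, so 4 is the minimum.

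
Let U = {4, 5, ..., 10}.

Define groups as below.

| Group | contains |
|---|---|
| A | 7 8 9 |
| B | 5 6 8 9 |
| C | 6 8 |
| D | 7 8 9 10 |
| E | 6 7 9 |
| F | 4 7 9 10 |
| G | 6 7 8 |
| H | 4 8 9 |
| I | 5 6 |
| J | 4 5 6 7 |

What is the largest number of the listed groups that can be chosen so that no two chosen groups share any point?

H, I are pairwise disjoint (H={4,8,9}; I={5,6}).
Every remaining group overlaps one of these, and no 3 of the listed groups are pairwise disjoint, so 2 is the maximum.

2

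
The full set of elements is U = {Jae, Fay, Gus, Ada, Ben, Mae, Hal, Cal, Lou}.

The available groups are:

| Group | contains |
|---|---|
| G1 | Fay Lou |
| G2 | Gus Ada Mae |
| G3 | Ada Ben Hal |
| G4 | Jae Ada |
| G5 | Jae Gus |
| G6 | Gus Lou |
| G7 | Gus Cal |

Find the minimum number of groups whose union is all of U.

5

G1, G2, G3, G4, and G7 cover everything between them: the union {Jae, Fay, Gus, Ada, Ben, Mae, Hal, Cal, Lou} is all of U.
No 4 of the 7 groups cover everything (all 35 combinations miss at least one element), so 5 is optimal.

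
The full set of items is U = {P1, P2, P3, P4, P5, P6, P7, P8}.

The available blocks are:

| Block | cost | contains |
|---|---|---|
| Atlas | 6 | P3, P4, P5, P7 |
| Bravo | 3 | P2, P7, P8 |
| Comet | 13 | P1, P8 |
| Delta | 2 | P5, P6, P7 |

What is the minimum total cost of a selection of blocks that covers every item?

24

Atlas, Bravo, Comet, Delta together cover every item (Atlas ∪ Bravo ∪ Comet ∪ Delta = {P1, P2, P3, P4, P5, P6, P7, P8}); total cost 6 + 3 + 13 + 2 = 24.
No covering selection has total cost below 24.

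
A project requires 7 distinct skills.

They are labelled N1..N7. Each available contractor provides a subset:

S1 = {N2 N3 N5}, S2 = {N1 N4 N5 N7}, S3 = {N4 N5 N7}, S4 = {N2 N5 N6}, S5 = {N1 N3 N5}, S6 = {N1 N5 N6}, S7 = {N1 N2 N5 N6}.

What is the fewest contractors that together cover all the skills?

Take {S3, S4, S5}. Their union is {N1, N2, N3, N4, N5, N6, N7}, which is all 7 skills.
No 2 of the 7 contractors cover everything (all 21 combinations miss at least one skill), so 3 is optimal.

3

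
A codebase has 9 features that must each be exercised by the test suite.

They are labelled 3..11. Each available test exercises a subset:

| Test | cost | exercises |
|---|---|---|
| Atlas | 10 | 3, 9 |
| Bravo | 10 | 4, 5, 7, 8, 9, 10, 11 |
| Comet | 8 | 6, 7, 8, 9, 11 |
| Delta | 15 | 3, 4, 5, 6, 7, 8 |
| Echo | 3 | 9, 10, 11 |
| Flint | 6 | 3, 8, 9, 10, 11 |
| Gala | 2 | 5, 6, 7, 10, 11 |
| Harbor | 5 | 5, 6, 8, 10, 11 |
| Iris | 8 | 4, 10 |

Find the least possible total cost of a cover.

Flint, Gala, Iris together cover every feature (Flint ∪ Gala ∪ Iris = {3, 4, 5, 6, 7, 8, 9, 10, 11}); total cost 6 + 2 + 8 = 16.
No covering selection has total cost below 16.

16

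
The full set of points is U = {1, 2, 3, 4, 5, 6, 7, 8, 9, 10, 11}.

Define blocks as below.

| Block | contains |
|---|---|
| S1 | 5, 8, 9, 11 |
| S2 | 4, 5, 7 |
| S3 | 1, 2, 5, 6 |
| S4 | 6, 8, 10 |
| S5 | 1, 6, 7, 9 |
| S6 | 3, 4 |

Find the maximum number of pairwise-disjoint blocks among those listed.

S3, S6 are pairwise disjoint (S3={1,2,5,6}; S6={3,4}).
Every remaining block overlaps one of these, and no 3 of the listed blocks are pairwise disjoint, so 2 is the maximum.

2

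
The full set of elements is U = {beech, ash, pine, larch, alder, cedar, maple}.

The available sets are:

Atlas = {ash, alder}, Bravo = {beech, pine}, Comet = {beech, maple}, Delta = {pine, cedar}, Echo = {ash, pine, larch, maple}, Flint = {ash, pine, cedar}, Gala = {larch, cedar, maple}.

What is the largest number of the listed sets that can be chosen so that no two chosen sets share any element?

3

Atlas, Bravo, Gala are pairwise disjoint (Atlas={ash,alder}; Bravo={beech,pine}; Gala={larch,cedar,maple}).
Every remaining set overlaps one of these, and no 4 of the listed sets are pairwise disjoint, so 3 is the maximum.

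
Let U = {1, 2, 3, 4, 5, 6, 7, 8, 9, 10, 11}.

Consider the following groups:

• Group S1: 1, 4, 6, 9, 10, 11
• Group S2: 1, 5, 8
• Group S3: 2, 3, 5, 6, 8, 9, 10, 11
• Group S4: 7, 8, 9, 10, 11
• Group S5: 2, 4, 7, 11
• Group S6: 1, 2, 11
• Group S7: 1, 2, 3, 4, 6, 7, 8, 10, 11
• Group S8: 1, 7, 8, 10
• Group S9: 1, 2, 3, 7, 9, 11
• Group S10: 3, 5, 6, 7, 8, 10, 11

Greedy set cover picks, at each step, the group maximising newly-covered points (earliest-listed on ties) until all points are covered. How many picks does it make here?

Greedy: pick S7 (covers 9 new) → pick S3 (covers 2 new). Total picks: 2.

2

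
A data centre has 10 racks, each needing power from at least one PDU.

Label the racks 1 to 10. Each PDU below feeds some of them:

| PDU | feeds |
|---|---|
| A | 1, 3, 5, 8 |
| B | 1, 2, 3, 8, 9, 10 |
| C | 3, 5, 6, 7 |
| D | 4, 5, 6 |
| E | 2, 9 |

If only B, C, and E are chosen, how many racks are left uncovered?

1

Union of B, C, E = {1, 2, 3, 5, 6, 7, 8, 9, 10}.
Not covered: 4 — 1 rack.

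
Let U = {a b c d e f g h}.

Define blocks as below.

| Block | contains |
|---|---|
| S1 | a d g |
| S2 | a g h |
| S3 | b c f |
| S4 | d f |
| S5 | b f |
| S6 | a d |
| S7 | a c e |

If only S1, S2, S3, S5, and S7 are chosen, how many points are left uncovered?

0

Union of S1, S2, S3, S5, S7 = {a, b, c, d, e, f, g, h} — that's every point, so 0 are uncovered.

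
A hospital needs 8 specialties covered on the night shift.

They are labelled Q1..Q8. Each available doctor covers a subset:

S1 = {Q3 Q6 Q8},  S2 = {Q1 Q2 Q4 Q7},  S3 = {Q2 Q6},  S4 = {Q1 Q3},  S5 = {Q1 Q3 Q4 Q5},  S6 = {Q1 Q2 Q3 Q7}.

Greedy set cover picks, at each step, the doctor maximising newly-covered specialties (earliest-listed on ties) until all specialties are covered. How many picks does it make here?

3

Greedy: pick S2 (covers 4 new) → pick S1 (covers 3 new) → pick S5 (covers 1 new). Total picks: 3.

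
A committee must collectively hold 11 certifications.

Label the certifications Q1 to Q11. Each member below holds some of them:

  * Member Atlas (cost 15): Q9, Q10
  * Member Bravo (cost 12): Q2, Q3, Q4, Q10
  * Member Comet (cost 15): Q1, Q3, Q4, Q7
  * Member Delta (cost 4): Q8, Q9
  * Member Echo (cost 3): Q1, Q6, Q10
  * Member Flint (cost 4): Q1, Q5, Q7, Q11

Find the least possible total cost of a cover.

23

Bravo, Delta, Echo, Flint together cover every certification (Bravo ∪ Delta ∪ Echo ∪ Flint = {Q1, Q2, Q3, Q4, Q5, Q6, Q7, Q8, Q9, Q10, Q11}); total cost 12 + 4 + 3 + 4 = 23.
No covering selection has total cost below 23.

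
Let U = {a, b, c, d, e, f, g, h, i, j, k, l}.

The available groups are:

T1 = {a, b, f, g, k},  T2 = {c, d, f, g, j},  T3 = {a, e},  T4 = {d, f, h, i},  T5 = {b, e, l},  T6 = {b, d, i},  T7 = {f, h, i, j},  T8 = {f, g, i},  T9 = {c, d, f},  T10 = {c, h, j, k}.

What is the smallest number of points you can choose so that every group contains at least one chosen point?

4

The 4 points {c, e, i, k} hit every group.
No choice of 3 points meets every group, so 4 is the minimum.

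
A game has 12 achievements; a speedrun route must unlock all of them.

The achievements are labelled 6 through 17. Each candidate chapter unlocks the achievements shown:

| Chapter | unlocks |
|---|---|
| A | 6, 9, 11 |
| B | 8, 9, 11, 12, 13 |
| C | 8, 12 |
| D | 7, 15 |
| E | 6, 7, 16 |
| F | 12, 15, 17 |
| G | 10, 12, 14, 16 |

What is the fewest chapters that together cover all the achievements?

B and E and F and G together: B ∪ E ∪ F ∪ G = {6, 7, 8, 9, 10, 11, 12, 13, 14, 15, 16, 17} — every achievement is covered.
Only B contains 13, so B is forced; the remaining 7 achievements need at least 3 more chapters (each remaining chapter adds at most 3) — so at least 4 chapters are needed, and 4 is optimal.

4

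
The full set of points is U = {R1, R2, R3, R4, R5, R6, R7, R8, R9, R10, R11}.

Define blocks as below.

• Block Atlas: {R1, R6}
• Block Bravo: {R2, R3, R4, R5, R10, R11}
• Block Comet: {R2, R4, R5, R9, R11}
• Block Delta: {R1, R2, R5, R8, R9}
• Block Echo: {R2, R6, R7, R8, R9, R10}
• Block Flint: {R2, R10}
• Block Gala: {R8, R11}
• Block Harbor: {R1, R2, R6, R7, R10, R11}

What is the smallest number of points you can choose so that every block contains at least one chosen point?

3

The 3 points {R1, R2, R11} hit every block.
The blocks Atlas, Flint, Gala are pairwise disjoint, so any hitting set needs a separate point for each — at least 3. Hence 3 is optimal.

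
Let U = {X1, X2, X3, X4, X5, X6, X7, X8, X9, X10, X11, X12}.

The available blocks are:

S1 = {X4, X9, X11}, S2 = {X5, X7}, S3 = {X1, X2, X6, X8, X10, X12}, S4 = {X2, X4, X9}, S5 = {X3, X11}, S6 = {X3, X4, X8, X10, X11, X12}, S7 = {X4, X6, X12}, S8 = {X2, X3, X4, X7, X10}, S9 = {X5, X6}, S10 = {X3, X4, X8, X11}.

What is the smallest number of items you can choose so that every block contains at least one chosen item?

Take H = {X4, X5, X10, X11}. Each listed block contains at least one of these, so H is a hitting set of size 4.
No choice of 3 items meets every block, so 4 is the minimum.

4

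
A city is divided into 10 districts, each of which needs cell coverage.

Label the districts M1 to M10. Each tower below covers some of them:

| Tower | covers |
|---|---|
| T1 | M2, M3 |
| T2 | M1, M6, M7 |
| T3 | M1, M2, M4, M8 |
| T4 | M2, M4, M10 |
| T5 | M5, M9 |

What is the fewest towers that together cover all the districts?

5

T1 and T2 and T3 and T4 and T5 together: T1 ∪ T2 ∪ T3 ∪ T4 ∪ T5 = {M1, M2, M3, M4, M5, M6, M7, M8, M9, M10} — every district is covered.
No 4 of the 5 towers cover everything (all 5 combinations miss at least one district), so 5 is optimal.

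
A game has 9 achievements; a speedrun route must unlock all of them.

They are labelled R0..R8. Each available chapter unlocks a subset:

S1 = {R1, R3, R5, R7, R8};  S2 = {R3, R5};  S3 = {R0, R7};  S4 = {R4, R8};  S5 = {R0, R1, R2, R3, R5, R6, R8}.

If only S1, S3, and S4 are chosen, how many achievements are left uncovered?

2

Union of S1, S3, S4 = {R0, R1, R3, R4, R5, R7, R8}.
Not covered: R2, R6 — 2 achievements.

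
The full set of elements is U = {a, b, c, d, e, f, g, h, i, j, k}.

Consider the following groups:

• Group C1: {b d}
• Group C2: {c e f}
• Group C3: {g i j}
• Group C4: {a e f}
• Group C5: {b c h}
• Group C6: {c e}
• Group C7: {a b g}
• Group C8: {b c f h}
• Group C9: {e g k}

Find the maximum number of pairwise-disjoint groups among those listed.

3

C1, C2, C3 are pairwise disjoint (C1={b,d}; C2={c,e,f}; C3={g,i,j}).
Every remaining group overlaps one of these, and no 4 of the listed groups are pairwise disjoint, so 3 is the maximum.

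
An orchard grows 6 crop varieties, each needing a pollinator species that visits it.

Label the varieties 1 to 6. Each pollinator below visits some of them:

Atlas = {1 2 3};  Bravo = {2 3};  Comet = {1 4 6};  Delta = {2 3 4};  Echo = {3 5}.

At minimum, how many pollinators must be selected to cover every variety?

3

Take {Comet, Delta, Echo}. Their union is {1, 2, 3, 4, 5, 6}, which is all 6 varieties.
Only Echo contains 5, so Echo is forced; the remaining 4 varieties need at least 2 more pollinators (each remaining pollinator adds at most 3) — so at least 3 pollinators are needed, and 3 is optimal.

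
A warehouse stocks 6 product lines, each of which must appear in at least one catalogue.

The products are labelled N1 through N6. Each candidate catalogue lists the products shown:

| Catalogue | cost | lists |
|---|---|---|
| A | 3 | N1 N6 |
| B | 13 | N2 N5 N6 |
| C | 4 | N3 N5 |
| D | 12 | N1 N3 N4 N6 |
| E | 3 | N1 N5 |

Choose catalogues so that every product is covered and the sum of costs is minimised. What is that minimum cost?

25

B, D together cover every product (B ∪ D = {N1, N2, N3, N4, N5, N6}); total cost 13 + 12 = 25.
The greedy pick A, C, D, B costs 32; no covering selection beats 25.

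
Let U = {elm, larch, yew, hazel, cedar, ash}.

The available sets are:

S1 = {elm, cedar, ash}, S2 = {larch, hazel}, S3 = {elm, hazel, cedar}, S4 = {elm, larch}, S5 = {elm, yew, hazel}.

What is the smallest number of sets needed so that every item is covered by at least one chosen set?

3

S1, S4, and S5 cover everything between them: the union {elm, larch, yew, hazel, cedar, ash} is all of U.
Only S5 contains yew, so S5 is forced; the remaining 3 items need at least 2 more sets (each remaining set adds at most 2) — so at least 3 sets are needed, and 3 is optimal.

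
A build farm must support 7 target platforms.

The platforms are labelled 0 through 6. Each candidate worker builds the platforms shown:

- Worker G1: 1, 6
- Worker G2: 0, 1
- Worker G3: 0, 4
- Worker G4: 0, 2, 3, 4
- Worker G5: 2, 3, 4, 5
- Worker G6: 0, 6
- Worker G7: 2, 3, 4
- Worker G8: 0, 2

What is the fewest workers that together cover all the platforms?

3

G1 and G3 and G5 together: G1 ∪ G3 ∪ G5 = {0, 1, 2, 3, 4, 5, 6} — every platform is covered.
Only G5 contains 5, so G5 is forced; the remaining 3 platforms need at least 2 more workers (each remaining worker adds at most 2) — so at least 3 workers are needed, and 3 is optimal.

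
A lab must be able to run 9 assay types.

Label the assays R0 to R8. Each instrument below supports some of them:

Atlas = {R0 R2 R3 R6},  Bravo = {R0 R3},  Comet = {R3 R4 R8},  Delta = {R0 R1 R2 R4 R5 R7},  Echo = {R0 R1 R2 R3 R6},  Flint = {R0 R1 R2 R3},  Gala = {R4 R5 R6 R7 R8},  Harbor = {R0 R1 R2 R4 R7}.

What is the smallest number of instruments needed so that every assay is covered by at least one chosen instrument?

Take {Flint, Gala}. Their union is {R0, R1, R2, R3, R4, R5, R6, R7, R8}, which is all 9 assays.
No single instrument has all 9 assays (the largest, Delta, has 6), so 2 is optimal.

2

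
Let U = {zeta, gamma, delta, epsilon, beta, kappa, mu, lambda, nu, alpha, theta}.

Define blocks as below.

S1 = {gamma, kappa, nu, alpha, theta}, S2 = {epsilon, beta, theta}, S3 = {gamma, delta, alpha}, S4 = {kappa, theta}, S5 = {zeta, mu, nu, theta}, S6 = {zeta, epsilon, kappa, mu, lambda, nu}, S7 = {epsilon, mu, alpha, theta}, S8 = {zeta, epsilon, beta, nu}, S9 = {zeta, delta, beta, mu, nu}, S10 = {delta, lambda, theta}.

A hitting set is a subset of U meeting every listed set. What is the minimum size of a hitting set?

3

The 3 items {delta, nu, theta} hit every block.
The blocks S3, S4, S8 are pairwise disjoint, so any hitting set needs a separate item for each — at least 3. Hence 3 is optimal.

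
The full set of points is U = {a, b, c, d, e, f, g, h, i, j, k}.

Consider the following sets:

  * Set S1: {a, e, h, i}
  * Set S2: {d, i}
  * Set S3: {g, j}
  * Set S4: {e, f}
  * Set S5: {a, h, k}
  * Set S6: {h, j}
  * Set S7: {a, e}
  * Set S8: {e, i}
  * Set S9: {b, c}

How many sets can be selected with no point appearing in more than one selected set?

S2, S3, S4, S5, S9 are pairwise disjoint (S2={d,i}; S3={g,j}; S4={e,f}; S5={a,h,k}; S9={b,c}).
Every remaining set overlaps one of these, and no 6 of the listed sets are pairwise disjoint, so 5 is the maximum.

5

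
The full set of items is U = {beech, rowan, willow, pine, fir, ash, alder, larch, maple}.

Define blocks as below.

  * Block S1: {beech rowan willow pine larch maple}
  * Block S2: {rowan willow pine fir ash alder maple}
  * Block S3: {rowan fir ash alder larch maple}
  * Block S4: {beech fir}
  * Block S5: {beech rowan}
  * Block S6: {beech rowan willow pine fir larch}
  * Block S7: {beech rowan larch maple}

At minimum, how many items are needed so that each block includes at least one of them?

2

The 2 items {beech, alder} hit every block.
No single item lies in every block, so at least 2 are needed and 2 is optimal.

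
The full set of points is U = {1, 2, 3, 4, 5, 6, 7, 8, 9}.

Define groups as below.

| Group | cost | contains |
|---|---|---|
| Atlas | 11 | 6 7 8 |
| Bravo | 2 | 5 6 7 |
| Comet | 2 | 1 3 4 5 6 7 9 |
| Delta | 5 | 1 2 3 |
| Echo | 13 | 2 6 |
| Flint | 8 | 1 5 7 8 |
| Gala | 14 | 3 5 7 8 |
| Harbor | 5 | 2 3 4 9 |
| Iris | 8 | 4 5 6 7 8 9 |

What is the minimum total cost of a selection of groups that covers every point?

Delta, Iris together cover every point (Delta ∪ Iris = {1, 2, 3, 4, 5, 6, 7, 8, 9}); total cost 5 + 8 = 13.
The greedy pick Comet, Delta, Flint costs 15; no covering selection beats 13.

13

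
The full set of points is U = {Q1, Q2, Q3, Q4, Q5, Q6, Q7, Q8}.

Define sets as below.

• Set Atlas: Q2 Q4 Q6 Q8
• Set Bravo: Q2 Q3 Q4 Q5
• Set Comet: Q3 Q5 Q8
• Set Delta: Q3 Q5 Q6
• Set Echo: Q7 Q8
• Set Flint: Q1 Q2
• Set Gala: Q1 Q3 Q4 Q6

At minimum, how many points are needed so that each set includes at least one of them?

3

H = {Q1, Q3, Q8} meets every set (each contains at least one member of H), and |H| = 3.
The sets Delta, Echo, Flint are pairwise disjoint, so any hitting set needs a separate point for each — at least 3. Hence 3 is optimal.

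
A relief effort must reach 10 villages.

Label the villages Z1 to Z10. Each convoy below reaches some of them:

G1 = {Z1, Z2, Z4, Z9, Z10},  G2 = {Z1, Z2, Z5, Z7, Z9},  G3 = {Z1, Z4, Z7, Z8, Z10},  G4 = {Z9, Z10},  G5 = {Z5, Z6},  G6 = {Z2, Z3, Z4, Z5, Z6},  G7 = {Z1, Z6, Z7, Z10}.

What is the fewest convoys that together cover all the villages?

G1 and G3 and G6 together: G1 ∪ G3 ∪ G6 = {Z1, Z2, Z3, Z4, Z5, Z6, Z7, Z8, Z9, Z10} — every village is covered.
Only G6 contains Z3, so G6 is forced; the remaining 5 villages need at least 2 more convoys (each remaining convoy adds at most 4) — so at least 3 convoys are needed, and 3 is optimal.

3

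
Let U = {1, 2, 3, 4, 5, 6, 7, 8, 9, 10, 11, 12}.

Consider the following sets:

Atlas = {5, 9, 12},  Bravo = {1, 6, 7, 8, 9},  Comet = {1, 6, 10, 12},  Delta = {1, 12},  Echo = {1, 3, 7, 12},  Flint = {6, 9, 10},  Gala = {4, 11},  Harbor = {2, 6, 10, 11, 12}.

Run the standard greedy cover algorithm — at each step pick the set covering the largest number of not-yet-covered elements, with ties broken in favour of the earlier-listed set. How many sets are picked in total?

5

Greedy: pick Bravo (covers 5 new) → pick Harbor (covers 4 new) → pick Atlas (covers 1 new) → pick Echo (covers 1 new) → pick Gala (covers 1 new). Total picks: 5.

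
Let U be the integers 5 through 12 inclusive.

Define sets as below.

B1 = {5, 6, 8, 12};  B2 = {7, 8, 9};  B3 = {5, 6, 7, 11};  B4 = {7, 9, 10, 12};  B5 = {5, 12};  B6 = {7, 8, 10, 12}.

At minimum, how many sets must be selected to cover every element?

3

B2 and B3 and B6 together: B2 ∪ B3 ∪ B6 = {5, 6, 7, 8, 9, 10, 11, 12} — every element is covered.
Only B3 contains 11, so B3 is forced; the remaining 4 elements need at least 2 more sets (each remaining set adds at most 3) — so at least 3 sets are needed, and 3 is optimal.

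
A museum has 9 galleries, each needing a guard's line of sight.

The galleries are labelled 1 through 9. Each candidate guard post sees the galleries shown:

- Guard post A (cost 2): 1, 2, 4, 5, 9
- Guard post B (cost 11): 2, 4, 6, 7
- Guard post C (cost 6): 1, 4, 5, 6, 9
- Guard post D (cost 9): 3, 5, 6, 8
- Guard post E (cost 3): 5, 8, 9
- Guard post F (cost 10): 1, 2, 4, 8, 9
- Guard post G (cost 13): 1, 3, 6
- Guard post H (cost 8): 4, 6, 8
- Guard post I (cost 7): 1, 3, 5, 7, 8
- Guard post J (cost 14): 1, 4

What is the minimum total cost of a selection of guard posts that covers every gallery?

A, C, I together cover every gallery (A ∪ C ∪ I = {1, 2, 3, 4, 5, 6, 7, 8, 9}); total cost 2 + 6 + 7 = 15.
No covering selection has total cost below 15.

15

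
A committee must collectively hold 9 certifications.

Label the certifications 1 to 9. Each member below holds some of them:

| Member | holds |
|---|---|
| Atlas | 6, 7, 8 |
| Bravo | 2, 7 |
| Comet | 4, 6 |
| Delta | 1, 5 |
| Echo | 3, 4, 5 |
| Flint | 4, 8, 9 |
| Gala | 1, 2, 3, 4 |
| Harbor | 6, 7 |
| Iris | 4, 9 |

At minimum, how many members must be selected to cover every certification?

Take {Atlas, Echo, Flint, Gala}. Their union is {1, 2, 3, 4, 5, 6, 7, 8, 9}, which is all 9 certifications.
No 3 of the 9 members cover everything (all 84 combinations miss at least one certification), so 4 is optimal.

4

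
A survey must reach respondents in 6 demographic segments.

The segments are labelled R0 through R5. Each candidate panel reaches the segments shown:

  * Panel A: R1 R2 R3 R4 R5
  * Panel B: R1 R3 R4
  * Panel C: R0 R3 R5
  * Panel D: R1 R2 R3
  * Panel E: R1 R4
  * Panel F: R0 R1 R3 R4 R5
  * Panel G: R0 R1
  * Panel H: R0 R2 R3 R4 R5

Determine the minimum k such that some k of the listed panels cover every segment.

2

Take {A, F}. Their union is {R0, R1, R2, R3, R4, R5}, which is all 6 segments.
No single panel has all 6 segments (the largest, A, has 5), so 2 is optimal.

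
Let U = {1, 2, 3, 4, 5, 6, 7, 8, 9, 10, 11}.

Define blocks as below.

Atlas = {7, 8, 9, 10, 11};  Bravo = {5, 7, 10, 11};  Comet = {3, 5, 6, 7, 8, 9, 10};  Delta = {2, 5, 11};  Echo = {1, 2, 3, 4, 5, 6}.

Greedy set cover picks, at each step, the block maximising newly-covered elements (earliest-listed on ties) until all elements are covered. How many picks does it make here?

3

Greedy: pick Comet (covers 7 new) → pick Echo (covers 3 new) → pick Atlas (covers 1 new). Total picks: 3.
(The true minimum cover uses only 2 blocks, so greedy is not optimal here.)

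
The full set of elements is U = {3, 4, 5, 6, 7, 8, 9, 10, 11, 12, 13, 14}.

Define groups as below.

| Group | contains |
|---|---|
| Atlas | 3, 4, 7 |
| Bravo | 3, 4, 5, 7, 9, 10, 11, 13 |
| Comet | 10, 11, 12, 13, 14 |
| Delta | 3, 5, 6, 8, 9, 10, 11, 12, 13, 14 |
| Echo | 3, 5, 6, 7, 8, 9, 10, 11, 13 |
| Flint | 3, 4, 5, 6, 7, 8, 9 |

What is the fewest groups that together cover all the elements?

2

Delta and Flint together: Delta ∪ Flint = {3, 4, 5, 6, 7, 8, 9, 10, 11, 12, 13, 14} — every element is covered.
No single group has all 12 elements (the largest, Delta, has 10), so 2 is optimal.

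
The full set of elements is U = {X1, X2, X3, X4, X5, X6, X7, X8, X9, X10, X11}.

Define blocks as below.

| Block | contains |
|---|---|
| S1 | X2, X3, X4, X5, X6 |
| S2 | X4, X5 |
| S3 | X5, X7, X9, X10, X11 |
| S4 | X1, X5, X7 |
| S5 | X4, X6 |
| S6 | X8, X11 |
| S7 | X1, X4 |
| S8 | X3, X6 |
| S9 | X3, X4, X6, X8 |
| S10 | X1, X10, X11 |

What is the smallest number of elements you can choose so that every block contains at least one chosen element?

4

The 4 elements {X1, X5, X6, X11} hit every block.
No choice of 3 elements meets every block, so 4 is the minimum.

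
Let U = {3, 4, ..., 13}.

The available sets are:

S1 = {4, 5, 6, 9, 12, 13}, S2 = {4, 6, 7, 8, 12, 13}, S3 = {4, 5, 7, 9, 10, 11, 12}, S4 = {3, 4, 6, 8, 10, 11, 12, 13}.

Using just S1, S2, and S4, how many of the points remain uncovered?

Union of S1, S2, S4 = {3, 4, 5, 6, 7, 8, 9, 10, 11, 12, 13} — that's every point, so 0 are uncovered.

0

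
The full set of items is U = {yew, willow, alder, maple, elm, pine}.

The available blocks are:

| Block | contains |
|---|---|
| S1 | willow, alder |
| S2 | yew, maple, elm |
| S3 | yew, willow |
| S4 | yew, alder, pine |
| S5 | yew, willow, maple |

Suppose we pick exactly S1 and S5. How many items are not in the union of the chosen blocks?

Union of S1, S5 = {yew, willow, alder, maple}.
Not covered: elm, pine — 2 items.

2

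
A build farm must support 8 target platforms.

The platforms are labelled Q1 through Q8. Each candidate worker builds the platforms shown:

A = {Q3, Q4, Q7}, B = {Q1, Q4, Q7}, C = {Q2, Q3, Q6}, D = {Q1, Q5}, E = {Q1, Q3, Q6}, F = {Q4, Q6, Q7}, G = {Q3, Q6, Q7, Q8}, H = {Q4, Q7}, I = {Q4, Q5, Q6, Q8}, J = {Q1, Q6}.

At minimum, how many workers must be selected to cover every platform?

3

B and C and I together: B ∪ C ∪ I = {Q1, Q2, Q3, Q4, Q5, Q6, Q7, Q8} — every platform is covered.
Only C contains Q2, so C is forced; the remaining 5 platforms need at least 2 more workers (each remaining worker adds at most 3) — so at least 3 workers are needed, and 3 is optimal.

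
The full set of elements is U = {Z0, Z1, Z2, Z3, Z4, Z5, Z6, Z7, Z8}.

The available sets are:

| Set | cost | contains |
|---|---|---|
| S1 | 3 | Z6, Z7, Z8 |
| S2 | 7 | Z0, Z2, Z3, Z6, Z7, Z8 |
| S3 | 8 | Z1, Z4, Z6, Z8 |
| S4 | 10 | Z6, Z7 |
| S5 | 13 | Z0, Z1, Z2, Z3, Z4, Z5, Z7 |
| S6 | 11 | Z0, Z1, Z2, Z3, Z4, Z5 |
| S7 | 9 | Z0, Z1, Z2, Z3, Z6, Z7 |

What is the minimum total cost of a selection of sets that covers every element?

S1, S6 together cover every element (S1 ∪ S6 = {Z0, Z1, Z2, Z3, Z4, Z5, Z6, Z7, Z8}); total cost 3 + 11 = 14.
No covering selection has total cost below 14.

14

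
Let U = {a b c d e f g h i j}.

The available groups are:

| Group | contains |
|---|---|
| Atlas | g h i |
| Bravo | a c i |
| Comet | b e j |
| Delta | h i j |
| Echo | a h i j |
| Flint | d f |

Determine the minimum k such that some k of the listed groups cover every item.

4

Atlas and Bravo and Comet and Flint together: Atlas ∪ Bravo ∪ Comet ∪ Flint = {a, b, c, d, e, f, g, h, i, j} — every item is covered.
Only Comet contains b, so Comet is forced; the remaining 7 items need at least 3 more groups (each remaining group adds at most 3) — so at least 4 groups are needed, and 4 is optimal.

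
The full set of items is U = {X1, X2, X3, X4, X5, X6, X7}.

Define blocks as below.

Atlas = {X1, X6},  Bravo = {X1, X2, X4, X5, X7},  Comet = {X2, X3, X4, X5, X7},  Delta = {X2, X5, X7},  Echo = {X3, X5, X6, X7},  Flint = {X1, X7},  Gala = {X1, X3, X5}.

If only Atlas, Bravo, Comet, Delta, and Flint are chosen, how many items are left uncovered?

0

Union of Atlas, Bravo, Comet, Delta, Flint = {X1, X2, X3, X4, X5, X6, X7} — that's every item, so 0 are uncovered.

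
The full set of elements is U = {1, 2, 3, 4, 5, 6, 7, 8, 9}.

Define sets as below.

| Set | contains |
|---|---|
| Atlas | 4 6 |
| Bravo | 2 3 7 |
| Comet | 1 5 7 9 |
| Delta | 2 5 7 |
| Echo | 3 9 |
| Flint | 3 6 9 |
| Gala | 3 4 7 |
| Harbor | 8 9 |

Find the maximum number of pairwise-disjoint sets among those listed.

Atlas, Delta, Harbor are pairwise disjoint (Atlas={4,6}; Delta={2,5,7}; Harbor={8,9}).
Every remaining set overlaps one of these, and no 4 of the listed sets are pairwise disjoint, so 3 is the maximum.

3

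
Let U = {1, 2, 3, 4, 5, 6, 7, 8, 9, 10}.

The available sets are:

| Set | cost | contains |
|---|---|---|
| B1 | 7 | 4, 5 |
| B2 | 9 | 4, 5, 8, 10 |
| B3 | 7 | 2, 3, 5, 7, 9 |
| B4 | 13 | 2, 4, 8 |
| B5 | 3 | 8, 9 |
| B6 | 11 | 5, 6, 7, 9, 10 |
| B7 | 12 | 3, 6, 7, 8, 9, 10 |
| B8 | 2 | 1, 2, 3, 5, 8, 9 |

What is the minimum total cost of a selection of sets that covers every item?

20

B1, B6, B8 together cover every item (B1 ∪ B6 ∪ B8 = {1, 2, 3, 4, 5, 6, 7, 8, 9, 10}); total cost 7 + 11 + 2 = 20.
No covering selection has total cost below 20.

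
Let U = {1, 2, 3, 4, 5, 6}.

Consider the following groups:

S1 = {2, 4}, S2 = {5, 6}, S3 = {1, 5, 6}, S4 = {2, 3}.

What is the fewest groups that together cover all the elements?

Take {S1, S3, S4}. Their union is {1, 2, 3, 4, 5, 6}, which is all 6 elements.
Only S3 contains 1, so S3 is forced; the remaining 3 elements need at least 2 more groups (each remaining group adds at most 2) — so at least 3 groups are needed, and 3 is optimal.

3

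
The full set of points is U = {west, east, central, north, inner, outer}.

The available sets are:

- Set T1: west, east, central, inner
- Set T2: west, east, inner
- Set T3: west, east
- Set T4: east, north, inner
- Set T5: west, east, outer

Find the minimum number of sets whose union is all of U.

T1 and T4 and T5 together: T1 ∪ T4 ∪ T5 = {west, east, central, north, inner, outer} — every point is covered.
Only T1 contains central, so T1 is forced; the remaining 2 points need at least 2 more sets (each remaining set adds at most 1) — so at least 3 sets are needed, and 3 is optimal.

3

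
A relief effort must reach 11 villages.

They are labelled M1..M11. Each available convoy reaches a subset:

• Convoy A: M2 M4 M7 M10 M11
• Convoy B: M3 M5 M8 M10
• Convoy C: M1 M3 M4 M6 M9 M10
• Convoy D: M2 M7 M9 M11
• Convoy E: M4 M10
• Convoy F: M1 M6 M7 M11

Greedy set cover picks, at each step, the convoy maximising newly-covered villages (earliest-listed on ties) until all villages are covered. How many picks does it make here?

Greedy: pick C (covers 6 new) → pick A (covers 3 new) → pick B (covers 2 new). Total picks: 3.

3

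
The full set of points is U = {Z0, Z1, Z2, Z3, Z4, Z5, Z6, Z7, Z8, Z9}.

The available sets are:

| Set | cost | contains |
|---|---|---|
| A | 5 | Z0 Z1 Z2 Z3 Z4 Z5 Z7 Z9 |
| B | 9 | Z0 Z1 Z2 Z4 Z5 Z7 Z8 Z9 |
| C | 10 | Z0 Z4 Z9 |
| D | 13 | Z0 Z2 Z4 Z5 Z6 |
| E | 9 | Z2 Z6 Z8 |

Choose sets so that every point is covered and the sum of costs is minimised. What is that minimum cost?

A, E together cover every point (A ∪ E = {Z0, Z1, Z2, Z3, Z4, Z5, Z6, Z7, Z8, Z9}); total cost 5 + 9 = 14.
No covering selection has total cost below 14.

14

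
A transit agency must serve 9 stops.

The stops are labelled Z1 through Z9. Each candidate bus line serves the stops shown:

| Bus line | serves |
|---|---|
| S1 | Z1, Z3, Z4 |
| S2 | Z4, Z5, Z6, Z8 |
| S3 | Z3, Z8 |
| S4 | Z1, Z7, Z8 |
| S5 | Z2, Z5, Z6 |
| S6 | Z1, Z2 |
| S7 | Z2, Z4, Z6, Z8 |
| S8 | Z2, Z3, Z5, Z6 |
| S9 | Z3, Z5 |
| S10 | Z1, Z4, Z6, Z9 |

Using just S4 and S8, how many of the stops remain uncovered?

Union of S4, S8 = {Z1, Z2, Z3, Z5, Z6, Z7, Z8}.
Not covered: Z4, Z9 — 2 stops.

2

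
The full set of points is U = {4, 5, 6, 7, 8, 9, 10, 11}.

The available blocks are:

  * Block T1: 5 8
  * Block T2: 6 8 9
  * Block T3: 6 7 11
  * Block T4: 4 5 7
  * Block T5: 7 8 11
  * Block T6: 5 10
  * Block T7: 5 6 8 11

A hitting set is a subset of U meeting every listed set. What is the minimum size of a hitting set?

Take H = {5, 7, 8}. Each listed block contains at least one of these, so H is a hitting set of size 3.
No choice of 2 points meets every block, so 3 is the minimum.

3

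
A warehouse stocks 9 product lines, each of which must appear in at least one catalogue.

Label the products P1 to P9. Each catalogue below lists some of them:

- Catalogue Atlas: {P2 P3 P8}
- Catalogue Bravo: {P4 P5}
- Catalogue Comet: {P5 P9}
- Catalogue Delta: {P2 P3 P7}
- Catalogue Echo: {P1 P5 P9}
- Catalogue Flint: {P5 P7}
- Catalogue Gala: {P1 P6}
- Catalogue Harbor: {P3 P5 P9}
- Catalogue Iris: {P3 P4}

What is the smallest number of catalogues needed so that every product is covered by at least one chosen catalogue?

5

Take {Atlas, Bravo, Comet, Delta, Gala}. Their union is {P1, P2, P3, P4, P5, P6, P7, P8, P9}, which is all 9 products.
No 4 of the 9 catalogues cover everything (all 126 combinations miss at least one product), so 5 is optimal.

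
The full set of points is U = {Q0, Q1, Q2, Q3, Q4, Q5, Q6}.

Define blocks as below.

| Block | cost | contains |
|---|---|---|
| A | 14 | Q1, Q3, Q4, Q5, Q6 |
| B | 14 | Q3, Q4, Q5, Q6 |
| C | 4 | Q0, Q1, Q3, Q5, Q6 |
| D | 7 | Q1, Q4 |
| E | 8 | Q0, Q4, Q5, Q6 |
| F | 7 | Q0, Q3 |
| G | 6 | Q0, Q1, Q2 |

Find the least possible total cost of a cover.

C, D, G together cover every point (C ∪ D ∪ G = {Q0, Q1, Q2, Q3, Q4, Q5, Q6}); total cost 4 + 7 + 6 = 17.
No covering selection has total cost below 17.

17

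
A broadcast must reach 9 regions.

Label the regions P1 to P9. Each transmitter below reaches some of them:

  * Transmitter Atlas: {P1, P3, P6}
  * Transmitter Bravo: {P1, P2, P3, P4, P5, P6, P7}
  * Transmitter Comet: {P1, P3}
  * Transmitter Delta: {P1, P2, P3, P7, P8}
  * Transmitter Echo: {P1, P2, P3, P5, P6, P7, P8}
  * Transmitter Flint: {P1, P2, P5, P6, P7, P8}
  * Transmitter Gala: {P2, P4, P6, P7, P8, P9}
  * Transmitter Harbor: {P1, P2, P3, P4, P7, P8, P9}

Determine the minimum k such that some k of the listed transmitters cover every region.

Take {Echo, Gala}. Their union is {P1, P2, P3, P4, P5, P6, P7, P8, P9}, which is all 9 regions.
No single transmitter has all 9 regions (the largest, Bravo, has 7), so 2 is optimal.

2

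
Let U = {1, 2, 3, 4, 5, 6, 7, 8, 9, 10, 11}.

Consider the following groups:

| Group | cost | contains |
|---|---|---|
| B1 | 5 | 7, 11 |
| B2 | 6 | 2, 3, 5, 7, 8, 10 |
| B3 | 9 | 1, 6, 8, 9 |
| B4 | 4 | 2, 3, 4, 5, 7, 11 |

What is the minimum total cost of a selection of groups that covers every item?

19

B2, B3, B4 together cover every item (B2 ∪ B3 ∪ B4 = {1, 2, 3, 4, 5, 6, 7, 8, 9, 10, 11}); total cost 6 + 9 + 4 = 19.
No covering selection has total cost below 19.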